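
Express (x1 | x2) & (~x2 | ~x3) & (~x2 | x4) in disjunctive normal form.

(x1 | x2) & (~x2 | ~x3) & (~x2 | x4)
⇔ (x1 & ~x2 & ~x2) | (x1 & ~x2 & x4) | (x1 & ~x3 & ~x2) | (x1 & ~x3 & x4) | (x2 & ~x2 & ~x2) | (x2 & ~x2 & x4) | (x2 & ~x3 & ~x2) | (x2 & ~x3 & x4)   (distribute & over |)
⇔ (x1 & ~x2) | (x1 & ~x3 & x4) | (x2 & ~x3 & x4)   (simplify)

(x1 & ~x2) | (x1 & ~x3 & x4) | (x2 & ~x3 & x4)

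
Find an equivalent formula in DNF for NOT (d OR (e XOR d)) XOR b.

(NOT d AND NOT e AND NOT b) OR (d AND b) OR (e AND NOT d AND b)

NOT (d OR (e XOR d)) XOR b
≡ (NOT (d OR (e XOR d)) AND NOT b) OR (NOT NOT (d OR (e XOR d)) AND b)   (expand XOR)
≡ (NOT (d OR (e AND NOT d) OR (NOT e AND d)) AND NOT b) OR (NOT NOT (d OR (e XOR d)) AND b)   (expand XOR)
≡ (NOT (d OR (e AND NOT d) OR (NOT e AND d)) AND NOT b) OR (NOT NOT (d OR (e AND NOT d) OR (NOT e AND d)) AND b)   (expand XOR)
≡ (NOT d AND NOT (e AND NOT d) AND NOT (NOT e AND d) AND NOT b) OR (NOT NOT (d OR (e AND NOT d) OR (NOT e AND d)) AND b)   (De Morgan)
≡ (NOT d AND (NOT e OR NOT NOT d) AND NOT (NOT e AND d) AND NOT b) OR (NOT NOT (d OR (e AND NOT d) OR (NOT e AND d)) AND b)   (De Morgan)
≡ (NOT d AND (NOT e OR d) AND NOT (NOT e AND d) AND NOT b) OR (NOT NOT (d OR (e AND NOT d) OR (NOT e AND d)) AND b)   (double negation)
≡ (NOT d AND (NOT e OR d) AND (NOT NOT e OR NOT d) AND NOT b) OR (NOT NOT (d OR (e AND NOT d) OR (NOT e AND d)) AND b)   (De Morgan)
≡ (NOT d AND (NOT e OR d) AND (e OR NOT d) AND NOT b) OR (NOT NOT (d OR (e AND NOT d) OR (NOT e AND d)) AND b)   (double negation)
≡ (NOT d AND (NOT e OR d) AND (e OR NOT d) AND NOT b) OR ((d OR (e AND NOT d) OR (NOT e AND d)) AND b)   (double negation)
≡ (NOT d AND NOT e AND e AND NOT b) OR (NOT d AND NOT e AND NOT d AND NOT b) OR (NOT d AND d AND e AND NOT b) OR (NOT d AND d AND NOT d AND NOT b) OR (d AND b) OR (e AND NOT d AND b) OR (NOT e AND d AND b)   (distribute AND over OR)
≡ (NOT d AND NOT e AND NOT b) OR (d AND b) OR (e AND NOT d AND b)   (simplify)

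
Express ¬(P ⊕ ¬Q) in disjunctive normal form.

¬(P ⊕ ¬Q)
⇔ ¬((P ∧ ¬¬Q) ∨ (¬P ∧ ¬Q))
⇔ ¬(P ∧ ¬¬Q) ∧ ¬(¬P ∧ ¬Q)
⇔ (¬P ∨ ¬¬¬Q) ∧ ¬(¬P ∧ ¬Q)
⇔ (¬P ∨ ¬Q) ∧ ¬(¬P ∧ ¬Q)
⇔ (¬P ∨ ¬Q) ∧ (¬¬P ∨ ¬¬Q)
⇔ (¬P ∨ ¬Q) ∧ (P ∨ ¬¬Q)
⇔ (¬P ∨ ¬Q) ∧ (P ∨ Q)
⇔ (¬P ∧ P) ∨ (¬P ∧ Q) ∨ (¬Q ∧ P) ∨ (¬Q ∧ Q)
⇔ (¬P ∧ Q) ∨ (¬Q ∧ P)

(¬P ∧ Q) ∨ (¬Q ∧ P)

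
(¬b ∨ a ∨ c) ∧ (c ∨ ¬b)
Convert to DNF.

(¬b ∨ a ∨ c) ∧ (c ∨ ¬b)
≡ (¬b ∧ c) ∨ (¬b ∧ ¬b) ∨ (a ∧ c) ∨ (a ∧ ¬b) ∨ (c ∧ c) ∨ (c ∧ ¬b)   [distribute ∧ over ∨]
≡ ¬b ∨ c   [simplify]

¬b ∨ c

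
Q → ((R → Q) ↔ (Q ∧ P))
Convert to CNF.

¬Q ∨ P

Q → ((R → Q) ↔ (Q ∧ P))
⇔ ¬Q ∨ ((R → Q) ↔ (Q ∧ P))   [eliminate →]
⇔ ¬Q ∨ (((R → Q) → (Q ∧ P)) ∧ ((Q ∧ P) → (R → Q)))   [eliminate ↔]
⇔ ¬Q ∨ ((¬(R → Q) ∨ (Q ∧ P)) ∧ ((Q ∧ P) → (R → Q)))   [eliminate →]
⇔ ¬Q ∨ ((¬(¬R ∨ Q) ∨ (Q ∧ P)) ∧ ((Q ∧ P) → (R → Q)))   [eliminate →]
⇔ ¬Q ∨ ((¬(¬R ∨ Q) ∨ (Q ∧ P)) ∧ (¬(Q ∧ P) ∨ (R → Q)))   [eliminate →]
⇔ ¬Q ∨ ((¬(¬R ∨ Q) ∨ (Q ∧ P)) ∧ (¬(Q ∧ P) ∨ ¬R ∨ Q))   [eliminate →]
⇔ ¬Q ∨ (((¬¬R ∧ ¬Q) ∨ (Q ∧ P)) ∧ (¬(Q ∧ P) ∨ ¬R ∨ Q))   [De Morgan]
⇔ ¬Q ∨ (((R ∧ ¬Q) ∨ (Q ∧ P)) ∧ (¬(Q ∧ P) ∨ ¬R ∨ Q))   [double negation]
⇔ ¬Q ∨ (((R ∧ ¬Q) ∨ (Q ∧ P)) ∧ (¬Q ∨ ¬P ∨ ¬R ∨ Q))   [De Morgan]
⇔ (¬Q ∨ R ∨ Q) ∧ (¬Q ∨ R ∨ P) ∧ (¬Q ∨ ¬Q ∨ Q) ∧ (¬Q ∨ ¬Q ∨ P) ∧ (¬Q ∨ ¬Q ∨ ¬P ∨ ¬R ∨ Q)   [distribute ∨ over ∧]
⇔ ¬Q ∨ P   [simplify]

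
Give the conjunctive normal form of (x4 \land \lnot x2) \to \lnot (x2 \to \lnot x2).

\lnot x4 \lor x2

(x4 \land \lnot x2) \to \lnot (x2 \to \lnot x2)
≡ \lnot (x4 \land \lnot x2) \lor \lnot (x2 \to \lnot x2)   [eliminate \to]
≡ \lnot (x4 \land \lnot x2) \lor \lnot (\lnot x2 \lor \lnot x2)   [eliminate \to]
≡ \lnot x4 \lor \lnot \lnot x2 \lor \lnot (\lnot x2 \lor \lnot x2)   [De Morgan]
≡ \lnot x4 \lor x2 \lor \lnot (\lnot x2 \lor \lnot x2)   [double negation]
≡ \lnot x4 \lor x2 \lor (\lnot \lnot x2 \land \lnot \lnot x2)   [De Morgan]
≡ \lnot x4 \lor x2 \lor (x2 \land \lnot \lnot x2)   [double negation]
≡ \lnot x4 \lor x2 \lor (x2 \land x2)   [double negation]
≡ (\lnot x4 \lor x2 \lor x2) \land (\lnot x4 \lor x2 \lor x2)   [distribute \lor over \land]
≡ \lnot x4 \lor x2   [simplify]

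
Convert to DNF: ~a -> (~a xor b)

~a -> (~a xor b)
⇔ ~~a | (~a xor b)   [eliminate ->]
⇔ ~~a | (~a & ~b) | (~~a & b)   [expand xor]
⇔ a | (~a & ~b) | (~~a & b)   [double negation]
⇔ a | (~a & ~b) | (a & b)   [double negation]
⇔ a | (~a & ~b)   [simplify]

a | (~a & ~b)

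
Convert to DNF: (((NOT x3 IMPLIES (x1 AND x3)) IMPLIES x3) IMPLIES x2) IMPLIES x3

(NOT x3 AND NOT x2) OR x3

(((NOT x3 IMPLIES (x1 AND x3)) IMPLIES x3) IMPLIES x2) IMPLIES x3
≡ NOT (((NOT x3 IMPLIES (x1 AND x3)) IMPLIES x3) IMPLIES x2) OR x3
≡ NOT (NOT ((NOT x3 IMPLIES (x1 AND x3)) IMPLIES x3) OR x2) OR x3
≡ NOT (NOT (NOT (NOT x3 IMPLIES (x1 AND x3)) OR x3) OR x2) OR x3
≡ NOT (NOT (NOT (NOT NOT x3 OR (x1 AND x3)) OR x3) OR x2) OR x3
≡ (NOT NOT (NOT (NOT NOT x3 OR (x1 AND x3)) OR x3) AND NOT x2) OR x3
≡ ((NOT (NOT NOT x3 OR (x1 AND x3)) OR x3) AND NOT x2) OR x3
≡ (((NOT NOT NOT x3 AND NOT (x1 AND x3)) OR x3) AND NOT x2) OR x3
≡ (((NOT x3 AND NOT (x1 AND x3)) OR x3) AND NOT x2) OR x3
≡ (((NOT x3 AND (NOT x1 OR NOT x3)) OR x3) AND NOT x2) OR x3
≡ (NOT x3 AND NOT x1 AND NOT x2) OR (NOT x3 AND NOT x3 AND NOT x2) OR (x3 AND NOT x2) OR x3
≡ (NOT x3 AND NOT x2) OR x3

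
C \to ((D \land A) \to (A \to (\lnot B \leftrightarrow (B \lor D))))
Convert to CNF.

\lnot C \lor \lnot D \lor \lnot A \lor \lnot B

C \to ((D \land A) \to (A \to (\lnot B \leftrightarrow (B \lor D))))
⇔ \lnot C \lor ((D \land A) \to (A \to (\lnot B \leftrightarrow (B \lor D))))   [eliminate \to]
⇔ \lnot C \lor \lnot (D \land A) \lor (A \to (\lnot B \leftrightarrow (B \lor D)))   [eliminate \to]
⇔ \lnot C \lor \lnot (D \land A) \lor \lnot A \lor (\lnot B \leftrightarrow (B \lor D))   [eliminate \to]
⇔ \lnot C \lor \lnot (D \land A) \lor \lnot A \lor ((\lnot B \to (B \lor D)) \land ((B \lor D) \to \lnot B))   [eliminate \leftrightarrow]
⇔ \lnot C \lor \lnot (D \land A) \lor \lnot A \lor ((\lnot \lnot B \lor B \lor D) \land ((B \lor D) \to \lnot B))   [eliminate \to]
⇔ \lnot C \lor \lnot (D \land A) \lor \lnot A \lor ((\lnot \lnot B \lor B \lor D) \land (\lnot (B \lor D) \lor \lnot B))   [eliminate \to]
⇔ \lnot C \lor \lnot D \lor \lnot A \lor \lnot A \lor ((\lnot \lnot B \lor B \lor D) \land (\lnot (B \lor D) \lor \lnot B))   [De Morgan]
⇔ \lnot C \lor \lnot D \lor \lnot A \lor \lnot A \lor ((B \lor B \lor D) \land (\lnot (B \lor D) \lor \lnot B))   [double negation]
⇔ \lnot C \lor \lnot D \lor \lnot A \lor \lnot A \lor ((B \lor B \lor D) \land ((\lnot B \land \lnot D) \lor \lnot B))   [De Morgan]
⇔ (\lnot C \lor \lnot D \lor \lnot A \lor \lnot A \lor B \lor B \lor D) \land (\lnot C \lor \lnot D \lor \lnot A \lor \lnot A \lor \lnot B \lor \lnot B) \land (\lnot C \lor \lnot D \lor \lnot A \lor \lnot A \lor \lnot D \lor \lnot B)   [distribute \lor over \land]
⇔ \lnot C \lor \lnot D \lor \lnot A \lor \lnot B   [simplify]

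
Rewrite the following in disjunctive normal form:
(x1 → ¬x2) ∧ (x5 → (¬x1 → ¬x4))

(¬x1 ∧ ¬x5) ∨ (¬x1 ∧ ¬x4) ∨ (¬x2 ∧ ¬x5) ∨ (¬x2 ∧ x1) ∨ (¬x2 ∧ ¬x4)

(x1 → ¬x2) ∧ (x5 → (¬x1 → ¬x4))
= (¬x1 ∨ ¬x2) ∧ (x5 → (¬x1 → ¬x4))   [eliminate →]
= (¬x1 ∨ ¬x2) ∧ (¬x5 ∨ (¬x1 → ¬x4))   [eliminate →]
= (¬x1 ∨ ¬x2) ∧ (¬x5 ∨ ¬¬x1 ∨ ¬x4)   [eliminate →]
= (¬x1 ∨ ¬x2) ∧ (¬x5 ∨ x1 ∨ ¬x4)   [double negation]
= (¬x1 ∧ ¬x5) ∨ (¬x1 ∧ x1) ∨ (¬x1 ∧ ¬x4) ∨ (¬x2 ∧ ¬x5) ∨ (¬x2 ∧ x1) ∨ (¬x2 ∧ ¬x4)   [distribute ∧ over ∨]
= (¬x1 ∧ ¬x5) ∨ (¬x1 ∧ ¬x4) ∨ (¬x2 ∧ ¬x5) ∨ (¬x2 ∧ x1) ∨ (¬x2 ∧ ¬x4)   [simplify]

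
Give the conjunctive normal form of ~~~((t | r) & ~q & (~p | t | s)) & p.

(~t | q) & (~r | q | ~s) & p

~~~((t | r) & ~q & (~p | t | s)) & p
= ~((t | r) & ~q & (~p | t | s)) & p   [double negation]
= (~(t | r) | ~~q | ~(~p | t | s)) & p   [De Morgan]
= ((~t & ~r) | ~~q | ~(~p | t | s)) & p   [De Morgan]
= ((~t & ~r) | q | ~(~p | t | s)) & p   [double negation]
= ((~t & ~r) | q | (~~p & ~t & ~s)) & p   [De Morgan]
= ((~t & ~r) | q | (p & ~t & ~s)) & p   [double negation]
= (~t | q | p) & (~t | q | ~t) & (~t | q | ~s) & (~r | q | p) & (~r | q | ~t) & (~r | q | ~s) & p   [distribute | over &]
= (~t | q) & (~r | q | ~s) & p   [simplify]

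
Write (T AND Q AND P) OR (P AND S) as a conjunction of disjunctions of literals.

(T AND Q AND P) OR (P AND S)
= (T OR P) AND (T OR S) AND (Q OR P) AND (Q OR S) AND (P OR P) AND (P OR S)   — distribute OR over AND
= (T OR S) AND (Q OR S) AND P   — simplify

(T OR S) AND (Q OR S) AND P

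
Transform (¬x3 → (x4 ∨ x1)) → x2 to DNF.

(¬x3 ∧ ¬x4 ∧ ¬x1) ∨ x2

(¬x3 → (x4 ∨ x1)) → x2
≡ ¬(¬x3 → (x4 ∨ x1)) ∨ x2   — eliminate →
≡ ¬(¬¬x3 ∨ x4 ∨ x1) ∨ x2   — eliminate →
≡ (¬¬¬x3 ∧ ¬x4 ∧ ¬x1) ∨ x2   — De Morgan
≡ (¬x3 ∧ ¬x4 ∧ ¬x1) ∨ x2   — double negation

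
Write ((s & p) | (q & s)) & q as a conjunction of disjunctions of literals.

((s & p) | (q & s)) & q
= (s | q) & (s | s) & (p | q) & (p | s) & q   (distribute | over &)
= s & q   (simplify)

s & q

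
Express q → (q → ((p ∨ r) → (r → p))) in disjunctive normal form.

q → (q → ((p ∨ r) → (r → p)))
⇔ ¬q ∨ (q → ((p ∨ r) → (r → p)))   — eliminate →
⇔ ¬q ∨ ¬q ∨ ((p ∨ r) → (r → p))   — eliminate →
⇔ ¬q ∨ ¬q ∨ ¬(p ∨ r) ∨ (r → p)   — eliminate →
⇔ ¬q ∨ ¬q ∨ ¬(p ∨ r) ∨ ¬r ∨ p   — eliminate →
⇔ ¬q ∨ ¬q ∨ (¬p ∧ ¬r) ∨ ¬r ∨ p   — De Morgan
⇔ ¬q ∨ ¬r ∨ p   — simplify

¬q ∨ ¬r ∨ p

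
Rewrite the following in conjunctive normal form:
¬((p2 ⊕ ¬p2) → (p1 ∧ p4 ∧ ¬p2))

¬p1 ∨ ¬p4 ∨ p2

¬((p2 ⊕ ¬p2) → (p1 ∧ p4 ∧ ¬p2))
≡ ¬(¬(p2 ⊕ ¬p2) ∨ (p1 ∧ p4 ∧ ¬p2))   (eliminate →)
≡ ¬(¬((p2 ∨ ¬p2) ∧ ¬(p2 ∧ ¬p2)) ∨ (p1 ∧ p4 ∧ ¬p2))   (expand ⊕)
≡ ¬¬((p2 ∨ ¬p2) ∧ ¬(p2 ∧ ¬p2)) ∧ ¬(p1 ∧ p4 ∧ ¬p2)   (De Morgan)
≡ (p2 ∨ ¬p2) ∧ ¬(p2 ∧ ¬p2) ∧ ¬(p1 ∧ p4 ∧ ¬p2)   (double negation)
≡ (p2 ∨ ¬p2) ∧ (¬p2 ∨ ¬¬p2) ∧ ¬(p1 ∧ p4 ∧ ¬p2)   (De Morgan)
≡ (p2 ∨ ¬p2) ∧ (¬p2 ∨ p2) ∧ ¬(p1 ∧ p4 ∧ ¬p2)   (double negation)
≡ (p2 ∨ ¬p2) ∧ (¬p2 ∨ p2) ∧ (¬p1 ∨ ¬p4 ∨ ¬¬p2)   (De Morgan)
≡ (p2 ∨ ¬p2) ∧ (¬p2 ∨ p2) ∧ (¬p1 ∨ ¬p4 ∨ p2)   (double negation)
≡ ¬p1 ∨ ¬p4 ∨ p2   (simplify)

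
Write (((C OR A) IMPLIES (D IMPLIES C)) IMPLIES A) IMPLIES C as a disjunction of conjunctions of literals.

(NOT C AND NOT A) OR (NOT D AND NOT A) OR C

(((C OR A) IMPLIES (D IMPLIES C)) IMPLIES A) IMPLIES C
≡ NOT (((C OR A) IMPLIES (D IMPLIES C)) IMPLIES A) OR C   [eliminate IMPLIES]
≡ NOT (NOT ((C OR A) IMPLIES (D IMPLIES C)) OR A) OR C   [eliminate IMPLIES]
≡ NOT (NOT (NOT (C OR A) OR (D IMPLIES C)) OR A) OR C   [eliminate IMPLIES]
≡ NOT (NOT (NOT (C OR A) OR NOT D OR C) OR A) OR C   [eliminate IMPLIES]
≡ (NOT NOT (NOT (C OR A) OR NOT D OR C) AND NOT A) OR C   [De Morgan]
≡ ((NOT (C OR A) OR NOT D OR C) AND NOT A) OR C   [double negation]
≡ (((NOT C AND NOT A) OR NOT D OR C) AND NOT A) OR C   [De Morgan]
≡ (NOT C AND NOT A AND NOT A) OR (NOT D AND NOT A) OR (C AND NOT A) OR C   [distribute AND over OR]
≡ (NOT C AND NOT A) OR (NOT D AND NOT A) OR C   [simplify]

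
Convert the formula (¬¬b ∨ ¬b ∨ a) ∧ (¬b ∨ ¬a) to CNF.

¬b ∨ ¬a

(¬¬b ∨ ¬b ∨ a) ∧ (¬b ∨ ¬a)
= (b ∨ ¬b ∨ a) ∧ (¬b ∨ ¬a)   [double negation]
= ¬b ∨ ¬a   [simplify]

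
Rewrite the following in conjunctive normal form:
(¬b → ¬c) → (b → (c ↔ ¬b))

¬b ∨ ¬c

(¬b → ¬c) → (b → (c ↔ ¬b))
≡ ¬(¬b → ¬c) ∨ (b → (c ↔ ¬b))
≡ ¬(¬¬b ∨ ¬c) ∨ (b → (c ↔ ¬b))
≡ ¬(¬¬b ∨ ¬c) ∨ ¬b ∨ (c ↔ ¬b)
≡ ¬(¬¬b ∨ ¬c) ∨ ¬b ∨ ((c → ¬b) ∧ (¬b → c))
≡ ¬(¬¬b ∨ ¬c) ∨ ¬b ∨ ((¬c ∨ ¬b) ∧ (¬b → c))
≡ ¬(¬¬b ∨ ¬c) ∨ ¬b ∨ ((¬c ∨ ¬b) ∧ (¬¬b ∨ c))
≡ (¬¬¬b ∧ ¬¬c) ∨ ¬b ∨ ((¬c ∨ ¬b) ∧ (¬¬b ∨ c))
≡ (¬b ∧ ¬¬c) ∨ ¬b ∨ ((¬c ∨ ¬b) ∧ (¬¬b ∨ c))
≡ (¬b ∧ c) ∨ ¬b ∨ ((¬c ∨ ¬b) ∧ (¬¬b ∨ c))
≡ (¬b ∧ c) ∨ ¬b ∨ ((¬c ∨ ¬b) ∧ (b ∨ c))
≡ (¬b ∨ ¬b ∨ ¬c ∨ ¬b) ∧ (¬b ∨ ¬b ∨ b ∨ c) ∧ (c ∨ ¬b ∨ ¬c ∨ ¬b) ∧ (c ∨ ¬b ∨ b ∨ c)
≡ ¬b ∨ ¬c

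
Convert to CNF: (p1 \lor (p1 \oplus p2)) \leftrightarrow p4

(p1 \lor (p1 \oplus p2)) \leftrightarrow p4
⇔ ((p1 \lor (p1 \oplus p2)) \to p4) \land (p4 \to (p1 \lor (p1 \oplus p2)))   [eliminate \leftrightarrow]
⇔ (\lnot (p1 \lor (p1 \oplus p2)) \lor p4) \land (p4 \to (p1 \lor (p1 \oplus p2)))   [eliminate \to]
⇔ (\lnot (p1 \lor ((p1 \lor p2) \land \lnot (p1 \land p2))) \lor p4) \land (p4 \to (p1 \lor (p1 \oplus p2)))   [expand \oplus]
⇔ (\lnot (p1 \lor ((p1 \lor p2) \land \lnot (p1 \land p2))) \lor p4) \land (\lnot p4 \lor p1 \lor (p1 \oplus p2))   [eliminate \to]
⇔ (\lnot (p1 \lor ((p1 \lor p2) \land \lnot (p1 \land p2))) \lor p4) \land (\lnot p4 \lor p1 \lor ((p1 \lor p2) \land \lnot (p1 \land p2)))   [expand \oplus]
⇔ ((\lnot p1 \land \lnot ((p1 \lor p2) \land \lnot (p1 \land p2))) \lor p4) \land (\lnot p4 \lor p1 \lor ((p1 \lor p2) \land \lnot (p1 \land p2)))   [De Morgan]
⇔ ((\lnot p1 \land (\lnot (p1 \lor p2) \lor \lnot \lnot (p1 \land p2))) \lor p4) \land (\lnot p4 \lor p1 \lor ((p1 \lor p2) \land \lnot (p1 \land p2)))   [De Morgan]
⇔ ((\lnot p1 \land ((\lnot p1 \land \lnot p2) \lor \lnot \lnot (p1 \land p2))) \lor p4) \land (\lnot p4 \lor p1 \lor ((p1 \lor p2) \land \lnot (p1 \land p2)))   [De Morgan]
⇔ ((\lnot p1 \land ((\lnot p1 \land \lnot p2) \lor (p1 \land p2))) \lor p4) \land (\lnot p4 \lor p1 \lor ((p1 \lor p2) \land \lnot (p1 \land p2)))   [double negation]
⇔ ((\lnot p1 \land ((\lnot p1 \land \lnot p2) \lor (p1 \land p2))) \lor p4) \land (\lnot p4 \lor p1 \lor ((p1 \lor p2) \land (\lnot p1 \lor \lnot p2)))   [De Morgan]
⇔ (\lnot p1 \lor p4) \land (\lnot p1 \lor p1 \lor p4) \land (\lnot p1 \lor p2 \lor p4) \land (\lnot p2 \lor p1 \lor p4) \land (\lnot p2 \lor p2 \lor p4) \land (\lnot p4 \lor p1 \lor p1 \lor p2) \land (\lnot p4 \lor p1 \lor \lnot p1 \lor \lnot p2)   [distribute \lor over \land]
⇔ (\lnot p1 \lor p4) \land (\lnot p2 \lor p1 \lor p4) \land (\lnot p4 \lor p1 \lor p2)   [simplify]

(\lnot p1 \lor p4) \land (\lnot p2 \lor p1 \lor p4) \land (\lnot p4 \lor p1 \lor p2)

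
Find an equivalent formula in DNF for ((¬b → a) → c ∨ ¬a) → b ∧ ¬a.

a ∧ ¬c ∨ b ∧ ¬a

((¬b → a) → c ∨ ¬a) → b ∧ ¬a
⇔ ¬((¬b → a) → c ∨ ¬a) ∨ b ∧ ¬a   — eliminate →
⇔ ¬(¬(¬b → a) ∨ c ∨ ¬a) ∨ b ∧ ¬a   — eliminate →
⇔ ¬(¬(¬¬b ∨ a) ∨ c ∨ ¬a) ∨ b ∧ ¬a   — eliminate →
⇔ ¬¬(¬¬b ∨ a) ∧ ¬c ∧ ¬¬a ∨ b ∧ ¬a   — De Morgan
⇔ (¬¬b ∨ a) ∧ ¬c ∧ ¬¬a ∨ b ∧ ¬a   — double negation
⇔ (b ∨ a) ∧ ¬c ∧ ¬¬a ∨ b ∧ ¬a   — double negation
⇔ (b ∨ a) ∧ ¬c ∧ a ∨ b ∧ ¬a   — double negation
⇔ b ∧ ¬c ∧ a ∨ a ∧ ¬c ∧ a ∨ b ∧ ¬a   — distribute ∧ over ∨
⇔ a ∧ ¬c ∨ b ∧ ¬a   — simplify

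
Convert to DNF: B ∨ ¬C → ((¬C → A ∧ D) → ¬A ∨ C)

B ∨ ¬C → ((¬C → A ∧ D) → ¬A ∨ C)
≡ ¬(B ∨ ¬C) ∨ ((¬C → A ∧ D) → ¬A ∨ C)
≡ ¬(B ∨ ¬C) ∨ ¬(¬C → A ∧ D) ∨ ¬A ∨ C
≡ ¬(B ∨ ¬C) ∨ ¬(¬¬C ∨ A ∧ D) ∨ ¬A ∨ C
≡ ¬B ∧ ¬¬C ∨ ¬(¬¬C ∨ A ∧ D) ∨ ¬A ∨ C
≡ ¬B ∧ C ∨ ¬(¬¬C ∨ A ∧ D) ∨ ¬A ∨ C
≡ ¬B ∧ C ∨ ¬¬¬C ∧ ¬(A ∧ D) ∨ ¬A ∨ C
≡ ¬B ∧ C ∨ ¬C ∧ ¬(A ∧ D) ∨ ¬A ∨ C
≡ ¬B ∧ C ∨ ¬C ∧ (¬A ∨ ¬D) ∨ ¬A ∨ C
≡ ¬B ∧ C ∨ ¬C ∧ ¬A ∨ ¬C ∧ ¬D ∨ ¬A ∨ C
≡ ¬C ∧ ¬D ∨ ¬A ∨ C

¬C ∧ ¬D ∨ ¬A ∨ C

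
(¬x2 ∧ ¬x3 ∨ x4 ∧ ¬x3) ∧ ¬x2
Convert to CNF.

¬x3 ∧ ¬x2

(¬x2 ∧ ¬x3 ∨ x4 ∧ ¬x3) ∧ ¬x2
⇔ (¬x2 ∨ x4) ∧ (¬x2 ∨ ¬x3) ∧ (¬x3 ∨ x4) ∧ (¬x3 ∨ ¬x3) ∧ ¬x2   (distribute ∨ over ∧)
⇔ ¬x3 ∧ ¬x2   (simplify)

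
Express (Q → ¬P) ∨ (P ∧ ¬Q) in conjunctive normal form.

(Q → ¬P) ∨ (P ∧ ¬Q)
= ¬Q ∨ ¬P ∨ (P ∧ ¬Q)
= (¬Q ∨ ¬P ∨ P) ∧ (¬Q ∨ ¬P ∨ ¬Q)
= ¬Q ∨ ¬P

¬Q ∨ ¬P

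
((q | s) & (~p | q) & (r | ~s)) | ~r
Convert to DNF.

(q & r) | (q & ~s) | (s & ~p & r) | ~r

((q | s) & (~p | q) & (r | ~s)) | ~r
= (q & ~p & r) | (q & ~p & ~s) | (q & q & r) | (q & q & ~s) | (s & ~p & r) | (s & ~p & ~s) | (s & q & r) | (s & q & ~s) | ~r   [distribute & over |]
= (q & r) | (q & ~s) | (s & ~p & r) | ~r   [simplify]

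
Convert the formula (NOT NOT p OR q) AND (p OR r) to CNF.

(p OR q) AND (p OR r)

(NOT NOT p OR q) AND (p OR r)
⇔ (p OR q) AND (p OR r)   [double negation]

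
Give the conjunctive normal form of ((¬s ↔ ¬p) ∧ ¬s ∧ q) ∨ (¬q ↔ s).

((¬s ↔ ¬p) ∧ ¬s ∧ q) ∨ (¬q ↔ s)
⇔ ((¬s → ¬p) ∧ (¬p → ¬s) ∧ ¬s ∧ q) ∨ (¬q ↔ s)   [eliminate ↔]
⇔ ((¬¬s ∨ ¬p) ∧ (¬p → ¬s) ∧ ¬s ∧ q) ∨ (¬q ↔ s)   [eliminate →]
⇔ ((¬¬s ∨ ¬p) ∧ (¬¬p ∨ ¬s) ∧ ¬s ∧ q) ∨ (¬q ↔ s)   [eliminate →]
⇔ ((¬¬s ∨ ¬p) ∧ (¬¬p ∨ ¬s) ∧ ¬s ∧ q) ∨ ((¬q → s) ∧ (s → ¬q))   [eliminate ↔]
⇔ ((¬¬s ∨ ¬p) ∧ (¬¬p ∨ ¬s) ∧ ¬s ∧ q) ∨ ((¬¬q ∨ s) ∧ (s → ¬q))   [eliminate →]
⇔ ((¬¬s ∨ ¬p) ∧ (¬¬p ∨ ¬s) ∧ ¬s ∧ q) ∨ ((¬¬q ∨ s) ∧ (¬s ∨ ¬q))   [eliminate →]
⇔ ((s ∨ ¬p) ∧ (¬¬p ∨ ¬s) ∧ ¬s ∧ q) ∨ ((¬¬q ∨ s) ∧ (¬s ∨ ¬q))   [double negation]
⇔ ((s ∨ ¬p) ∧ (p ∨ ¬s) ∧ ¬s ∧ q) ∨ ((¬¬q ∨ s) ∧ (¬s ∨ ¬q))   [double negation]
⇔ ((s ∨ ¬p) ∧ (p ∨ ¬s) ∧ ¬s ∧ q) ∨ ((q ∨ s) ∧ (¬s ∨ ¬q))   [double negation]
⇔ (s ∨ ¬p ∨ q ∨ s) ∧ (s ∨ ¬p ∨ ¬s ∨ ¬q) ∧ (p ∨ ¬s ∨ q ∨ s) ∧ (p ∨ ¬s ∨ ¬s ∨ ¬q) ∧ (¬s ∨ q ∨ s) ∧ (¬s ∨ ¬s ∨ ¬q) ∧ (q ∨ q ∨ s) ∧ (q ∨ ¬s ∨ ¬q)   [distribute ∨ over ∧]
⇔ (¬s ∨ ¬q) ∧ (q ∨ s)   [simplify]

(¬s ∨ ¬q) ∧ (q ∨ s)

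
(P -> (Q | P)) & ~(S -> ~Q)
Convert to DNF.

Q & S

(P -> (Q | P)) & ~(S -> ~Q)
⇔ (~P | Q | P) & ~(S -> ~Q)
⇔ (~P | Q | P) & ~(~S | ~Q)
⇔ (~P | Q | P) & ~~S & ~~Q
⇔ (~P | Q | P) & S & ~~Q
⇔ (~P | Q | P) & S & Q
⇔ (~P & S & Q) | (Q & S & Q) | (P & S & Q)
⇔ Q & S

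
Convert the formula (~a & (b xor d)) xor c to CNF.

(~a | c) & (b | d | c) & (~b | ~d | c) & (a | ~b | d | ~c) & (a | ~d | b | ~c)

(~a & (b xor d)) xor c
= ((~a & (b xor d)) | c) & ~(~a & (b xor d) & c)   — expand xor
= ((~a & (b | d) & ~(b & d)) | c) & ~(~a & (b xor d) & c)   — expand xor
= ((~a & (b | d) & ~(b & d)) | c) & ~(~a & (b | d) & ~(b & d) & c)   — expand xor
= ((~a & (b | d) & (~b | ~d)) | c) & ~(~a & (b | d) & ~(b & d) & c)   — De Morgan
= ((~a & (b | d) & (~b | ~d)) | c) & (~~a | ~(b | d) | ~~(b & d) | ~c)   — De Morgan
= ((~a & (b | d) & (~b | ~d)) | c) & (a | ~(b | d) | ~~(b & d) | ~c)   — double negation
= ((~a & (b | d) & (~b | ~d)) | c) & (a | (~b & ~d) | ~~(b & d) | ~c)   — De Morgan
= ((~a & (b | d) & (~b | ~d)) | c) & (a | (~b & ~d) | (b & d) | ~c)   — double negation
= (~a | c) & (b | d | c) & (~b | ~d | c) & (a | ~b | b | ~c) & (a | ~b | d | ~c) & (a | ~d | b | ~c) & (a | ~d | d | ~c)   — distribute | over &
= (~a | c) & (b | d | c) & (~b | ~d | c) & (a | ~b | d | ~c) & (a | ~d | b | ~c)   — simplify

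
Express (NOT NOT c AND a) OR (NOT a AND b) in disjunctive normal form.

(NOT NOT c AND a) OR (NOT a AND b)
≡ (c AND a) OR (NOT a AND b)   [double negation]

(c AND a) OR (NOT a AND b)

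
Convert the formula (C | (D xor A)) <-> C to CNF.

(C | (D xor A)) <-> C
≡ ((C | (D xor A)) -> C) & (C -> (C | (D xor A)))   [eliminate <->]
≡ (~(C | (D xor A)) | C) & (C -> (C | (D xor A)))   [eliminate ->]
≡ (~(C | ((D | A) & ~(D & A))) | C) & (C -> (C | (D xor A)))   [expand xor]
≡ (~(C | ((D | A) & ~(D & A))) | C) & (~C | C | (D xor A))   [eliminate ->]
≡ (~(C | ((D | A) & ~(D & A))) | C) & (~C | C | ((D | A) & ~(D & A)))   [expand xor]
≡ ((~C & ~((D | A) & ~(D & A))) | C) & (~C | C | ((D | A) & ~(D & A)))   [De Morgan]
≡ ((~C & (~(D | A) | ~~(D & A))) | C) & (~C | C | ((D | A) & ~(D & A)))   [De Morgan]
≡ ((~C & ((~D & ~A) | ~~(D & A))) | C) & (~C | C | ((D | A) & ~(D & A)))   [De Morgan]
≡ ((~C & ((~D & ~A) | (D & A))) | C) & (~C | C | ((D | A) & ~(D & A)))   [double negation]
≡ ((~C & ((~D & ~A) | (D & A))) | C) & (~C | C | ((D | A) & (~D | ~A)))   [De Morgan]
≡ (~C | C) & (~D | D | C) & (~D | A | C) & (~A | D | C) & (~A | A | C) & (~C | C | D | A) & (~C | C | ~D | ~A)   [distribute | over &]
≡ (~D | A | C) & (~A | D | C)   [simplify]

(~D | A | C) & (~A | D | C)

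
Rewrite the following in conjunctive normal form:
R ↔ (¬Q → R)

¬Q ∨ R

R ↔ (¬Q → R)
≡ (R → (¬Q → R)) ∧ ((¬Q → R) → R)   [eliminate ↔]
≡ (¬R ∨ (¬Q → R)) ∧ ((¬Q → R) → R)   [eliminate →]
≡ (¬R ∨ ¬¬Q ∨ R) ∧ ((¬Q → R) → R)   [eliminate →]
≡ (¬R ∨ ¬¬Q ∨ R) ∧ (¬(¬Q → R) ∨ R)   [eliminate →]
≡ (¬R ∨ ¬¬Q ∨ R) ∧ (¬(¬¬Q ∨ R) ∨ R)   [eliminate →]
≡ (¬R ∨ Q ∨ R) ∧ (¬(¬¬Q ∨ R) ∨ R)   [double negation]
≡ (¬R ∨ Q ∨ R) ∧ ((¬¬¬Q ∧ ¬R) ∨ R)   [De Morgan]
≡ (¬R ∨ Q ∨ R) ∧ ((¬Q ∧ ¬R) ∨ R)   [double negation]
≡ (¬R ∨ Q ∨ R) ∧ (¬Q ∨ R) ∧ (¬R ∨ R)   [distribute ∨ over ∧]
≡ ¬Q ∨ R   [simplify]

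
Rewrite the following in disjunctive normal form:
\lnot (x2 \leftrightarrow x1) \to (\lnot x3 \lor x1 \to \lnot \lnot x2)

\lnot x2 \land \lnot x1 \lor x3 \land \lnot x1 \lor x2

\lnot (x2 \leftrightarrow x1) \to (\lnot x3 \lor x1 \to \lnot \lnot x2)
= \lnot \lnot (x2 \leftrightarrow x1) \lor (\lnot x3 \lor x1 \to \lnot \lnot x2)   — eliminate \to
= \lnot \lnot ((x2 \to x1) \land (x1 \to x2)) \lor (\lnot x3 \lor x1 \to \lnot \lnot x2)   — eliminate \leftrightarrow
= \lnot \lnot ((\lnot x2 \lor x1) \land (x1 \to x2)) \lor (\lnot x3 \lor x1 \to \lnot \lnot x2)   — eliminate \to
= \lnot \lnot ((\lnot x2 \lor x1) \land (\lnot x1 \lor x2)) \lor (\lnot x3 \lor x1 \to \lnot \lnot x2)   — eliminate \to
= \lnot \lnot ((\lnot x2 \lor x1) \land (\lnot x1 \lor x2)) \lor \lnot (\lnot x3 \lor x1) \lor \lnot \lnot x2   — eliminate \to
= (\lnot x2 \lor x1) \land (\lnot x1 \lor x2) \lor \lnot (\lnot x3 \lor x1) \lor \lnot \lnot x2   — double negation
= (\lnot x2 \lor x1) \land (\lnot x1 \lor x2) \lor \lnot \lnot x3 \land \lnot x1 \lor \lnot \lnot x2   — De Morgan
= (\lnot x2 \lor x1) \land (\lnot x1 \lor x2) \lor x3 \land \lnot x1 \lor \lnot \lnot x2   — double negation
= (\lnot x2 \lor x1) \land (\lnot x1 \lor x2) \lor x3 \land \lnot x1 \lor x2   — double negation
= \lnot x2 \land \lnot x1 \lor \lnot x2 \land x2 \lor x1 \land \lnot x1 \lor x1 \land x2 \lor x3 \land \lnot x1 \lor x2   — distribute \land over \lor
= \lnot x2 \land \lnot x1 \lor x3 \land \lnot x1 \lor x2   — simplify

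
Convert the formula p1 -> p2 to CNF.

p1 -> p2
≡ ~p1 | p2   (eliminate ->)

~p1 | p2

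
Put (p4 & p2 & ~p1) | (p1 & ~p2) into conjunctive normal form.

(p4 | p1) & (p4 | ~p2) & (p2 | p1) & (~p1 | ~p2)

(p4 & p2 & ~p1) | (p1 & ~p2)
⇔ (p4 | p1) & (p4 | ~p2) & (p2 | p1) & (p2 | ~p2) & (~p1 | p1) & (~p1 | ~p2)   [distribute | over &]
⇔ (p4 | p1) & (p4 | ~p2) & (p2 | p1) & (~p1 | ~p2)   [simplify]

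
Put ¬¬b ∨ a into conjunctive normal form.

b ∨ a

¬¬b ∨ a
= b ∨ a   [double negation]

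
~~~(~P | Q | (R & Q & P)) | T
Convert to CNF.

(P | T) & (~Q | T)

~~~(~P | Q | (R & Q & P)) | T
= ~(~P | Q | (R & Q & P)) | T   [double negation]
= (~~P & ~Q & ~(R & Q & P)) | T   [De Morgan]
= (P & ~Q & ~(R & Q & P)) | T   [double negation]
= (P & ~Q & (~R | ~Q | ~P)) | T   [De Morgan]
= (P | T) & (~Q | T) & (~R | ~Q | ~P | T)   [distribute | over &]
= (P | T) & (~Q | T)   [simplify]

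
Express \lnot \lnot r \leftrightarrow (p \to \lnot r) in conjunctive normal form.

\lnot \lnot r \leftrightarrow (p \to \lnot r)
⇔ (\lnot \lnot r \to (p \to \lnot r)) \land ((p \to \lnot r) \to \lnot \lnot r)   [eliminate \leftrightarrow]
⇔ (\lnot \lnot \lnot r \lor (p \to \lnot r)) \land ((p \to \lnot r) \to \lnot \lnot r)   [eliminate \to]
⇔ (\lnot \lnot \lnot r \lor \lnot p \lor \lnot r) \land ((p \to \lnot r) \to \lnot \lnot r)   [eliminate \to]
⇔ (\lnot \lnot \lnot r \lor \lnot p \lor \lnot r) \land (\lnot (p \to \lnot r) \lor \lnot \lnot r)   [eliminate \to]
⇔ (\lnot \lnot \lnot r \lor \lnot p \lor \lnot r) \land (\lnot (\lnot p \lor \lnot r) \lor \lnot \lnot r)   [eliminate \to]
⇔ (\lnot r \lor \lnot p \lor \lnot r) \land (\lnot (\lnot p \lor \lnot r) \lor \lnot \lnot r)   [double negation]
⇔ (\lnot r \lor \lnot p \lor \lnot r) \land ((\lnot \lnot p \land \lnot \lnot r) \lor \lnot \lnot r)   [De Morgan]
⇔ (\lnot r \lor \lnot p \lor \lnot r) \land ((p \land \lnot \lnot r) \lor \lnot \lnot r)   [double negation]
⇔ (\lnot r \lor \lnot p \lor \lnot r) \land ((p \land r) \lor \lnot \lnot r)   [double negation]
⇔ (\lnot r \lor \lnot p \lor \lnot r) \land ((p \land r) \lor r)   [double negation]
⇔ (\lnot r \lor \lnot p \lor \lnot r) \land (p \lor r) \land (r \lor r)   [distribute \lor over \land]
⇔ (\lnot r \lor \lnot p) \land r   [simplify]

(\lnot r \lor \lnot p) \land r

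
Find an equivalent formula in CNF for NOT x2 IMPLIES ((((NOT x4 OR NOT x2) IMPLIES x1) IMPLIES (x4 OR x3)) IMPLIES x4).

NOT x2 IMPLIES ((((NOT x4 OR NOT x2) IMPLIES x1) IMPLIES (x4 OR x3)) IMPLIES x4)
⇔ NOT NOT x2 OR ((((NOT x4 OR NOT x2) IMPLIES x1) IMPLIES (x4 OR x3)) IMPLIES x4)   [eliminate IMPLIES]
⇔ NOT NOT x2 OR NOT (((NOT x4 OR NOT x2) IMPLIES x1) IMPLIES (x4 OR x3)) OR x4   [eliminate IMPLIES]
⇔ NOT NOT x2 OR NOT (NOT ((NOT x4 OR NOT x2) IMPLIES x1) OR x4 OR x3) OR x4   [eliminate IMPLIES]
⇔ NOT NOT x2 OR NOT (NOT (NOT (NOT x4 OR NOT x2) OR x1) OR x4 OR x3) OR x4   [eliminate IMPLIES]
⇔ x2 OR NOT (NOT (NOT (NOT x4 OR NOT x2) OR x1) OR x4 OR x3) OR x4   [double negation]
⇔ x2 OR (NOT NOT (NOT (NOT x4 OR NOT x2) OR x1) AND NOT x4 AND NOT x3) OR x4   [De Morgan]
⇔ x2 OR ((NOT (NOT x4 OR NOT x2) OR x1) AND NOT x4 AND NOT x3) OR x4   [double negation]
⇔ x2 OR (((NOT NOT x4 AND NOT NOT x2) OR x1) AND NOT x4 AND NOT x3) OR x4   [De Morgan]
⇔ x2 OR (((x4 AND NOT NOT x2) OR x1) AND NOT x4 AND NOT x3) OR x4   [double negation]
⇔ x2 OR (((x4 AND x2) OR x1) AND NOT x4 AND NOT x3) OR x4   [double negation]
⇔ (x2 OR x4 OR x1 OR x4) AND (x2 OR x2 OR x1 OR x4) AND (x2 OR NOT x4 OR x4) AND (x2 OR NOT x3 OR x4)   [distribute OR over AND]
⇔ (x2 OR x4 OR x1) AND (x2 OR NOT x3 OR x4)   [simplify]

(x2 OR x4 OR x1) AND (x2 OR NOT x3 OR x4)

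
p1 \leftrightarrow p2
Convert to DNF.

p1 \leftrightarrow p2
≡ (p1 \to p2) \land (p2 \to p1)
≡ (\lnot p1 \lor p2) \land (p2 \to p1)
≡ (\lnot p1 \lor p2) \land (\lnot p2 \lor p1)
≡ (\lnot p1 \land \lnot p2) \lor (\lnot p1 \land p1) \lor (p2 \land \lnot p2) \lor (p2 \land p1)
≡ (\lnot p1 \land \lnot p2) \lor (p2 \land p1)

(\lnot p1 \land \lnot p2) \lor (p2 \land p1)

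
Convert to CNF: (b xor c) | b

b | c

(b xor c) | b
≡ ((b | c) & ~(b & c)) | b   (expand xor)
≡ ((b | c) & (~b | ~c)) | b   (De Morgan)
≡ (b | c | b) & (~b | ~c | b)   (distribute | over &)
≡ b | c   (simplify)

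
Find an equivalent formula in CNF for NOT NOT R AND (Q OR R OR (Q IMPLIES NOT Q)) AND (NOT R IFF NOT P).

NOT NOT R AND (Q OR R OR (Q IMPLIES NOT Q)) AND (NOT R IFF NOT P)
⇔ NOT NOT R AND (Q OR R OR NOT Q OR NOT Q) AND (NOT R IFF NOT P)   (eliminate IMPLIES)
⇔ NOT NOT R AND (Q OR R OR NOT Q OR NOT Q) AND (NOT R IMPLIES NOT P) AND (NOT P IMPLIES NOT R)   (eliminate IFF)
⇔ NOT NOT R AND (Q OR R OR NOT Q OR NOT Q) AND (NOT NOT R OR NOT P) AND (NOT P IMPLIES NOT R)   (eliminate IMPLIES)
⇔ NOT NOT R AND (Q OR R OR NOT Q OR NOT Q) AND (NOT NOT R OR NOT P) AND (NOT NOT P OR NOT R)   (eliminate IMPLIES)
⇔ R AND (Q OR R OR NOT Q OR NOT Q) AND (NOT NOT R OR NOT P) AND (NOT NOT P OR NOT R)   (double negation)
⇔ R AND (Q OR R OR NOT Q OR NOT Q) AND (R OR NOT P) AND (NOT NOT P OR NOT R)   (double negation)
⇔ R AND (Q OR R OR NOT Q OR NOT Q) AND (R OR NOT P) AND (P OR NOT R)   (double negation)
⇔ R AND (P OR NOT R)   (simplify)

R AND (P OR NOT R)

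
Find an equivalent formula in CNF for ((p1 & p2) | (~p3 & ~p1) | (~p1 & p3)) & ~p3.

(p2 | ~p1) & ~p3

((p1 & p2) | (~p3 & ~p1) | (~p1 & p3)) & ~p3
= (p1 | ~p3 | ~p1) & (p1 | ~p3 | p3) & (p1 | ~p1 | ~p1) & (p1 | ~p1 | p3) & (p2 | ~p3 | ~p1) & (p2 | ~p3 | p3) & (p2 | ~p1 | ~p1) & (p2 | ~p1 | p3) & ~p3   [distribute | over &]
= (p2 | ~p1) & ~p3   [simplify]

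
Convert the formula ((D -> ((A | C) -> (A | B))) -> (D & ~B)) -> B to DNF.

((D -> ((A | C) -> (A | B))) -> (D & ~B)) -> B
⇔ ~((D -> ((A | C) -> (A | B))) -> (D & ~B)) | B
⇔ ~(~(D -> ((A | C) -> (A | B))) | (D & ~B)) | B
⇔ ~(~(~D | ((A | C) -> (A | B))) | (D & ~B)) | B
⇔ ~(~(~D | ~(A | C) | A | B) | (D & ~B)) | B
⇔ (~~(~D | ~(A | C) | A | B) & ~(D & ~B)) | B
⇔ ((~D | ~(A | C) | A | B) & ~(D & ~B)) | B
⇔ ((~D | (~A & ~C) | A | B) & ~(D & ~B)) | B
⇔ ((~D | (~A & ~C) | A | B) & (~D | ~~B)) | B
⇔ ((~D | (~A & ~C) | A | B) & (~D | B)) | B
⇔ (~D & ~D) | (~D & B) | (~A & ~C & ~D) | (~A & ~C & B) | (A & ~D) | (A & B) | (B & ~D) | (B & B) | B
⇔ ~D | B

~D | B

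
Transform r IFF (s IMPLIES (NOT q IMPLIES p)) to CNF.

(NOT r OR NOT s OR q OR p) AND (s OR r) AND (NOT q OR r) AND (NOT p OR r)

r IFF (s IMPLIES (NOT q IMPLIES p))
≡ (r IMPLIES (s IMPLIES (NOT q IMPLIES p))) AND ((s IMPLIES (NOT q IMPLIES p)) IMPLIES r)   [eliminate IFF]
≡ (NOT r OR (s IMPLIES (NOT q IMPLIES p))) AND ((s IMPLIES (NOT q IMPLIES p)) IMPLIES r)   [eliminate IMPLIES]
≡ (NOT r OR NOT s OR (NOT q IMPLIES p)) AND ((s IMPLIES (NOT q IMPLIES p)) IMPLIES r)   [eliminate IMPLIES]
≡ (NOT r OR NOT s OR NOT NOT q OR p) AND ((s IMPLIES (NOT q IMPLIES p)) IMPLIES r)   [eliminate IMPLIES]
≡ (NOT r OR NOT s OR NOT NOT q OR p) AND (NOT (s IMPLIES (NOT q IMPLIES p)) OR r)   [eliminate IMPLIES]
≡ (NOT r OR NOT s OR NOT NOT q OR p) AND (NOT (NOT s OR (NOT q IMPLIES p)) OR r)   [eliminate IMPLIES]
≡ (NOT r OR NOT s OR NOT NOT q OR p) AND (NOT (NOT s OR NOT NOT q OR p) OR r)   [eliminate IMPLIES]
≡ (NOT r OR NOT s OR q OR p) AND (NOT (NOT s OR NOT NOT q OR p) OR r)   [double negation]
≡ (NOT r OR NOT s OR q OR p) AND ((NOT NOT s AND NOT NOT NOT q AND NOT p) OR r)   [De Morgan]
≡ (NOT r OR NOT s OR q OR p) AND ((s AND NOT NOT NOT q AND NOT p) OR r)   [double negation]
≡ (NOT r OR NOT s OR q OR p) AND ((s AND NOT q AND NOT p) OR r)   [double negation]
≡ (NOT r OR NOT s OR q OR p) AND (s OR r) AND (NOT q OR r) AND (NOT p OR r)   [distribute OR over AND]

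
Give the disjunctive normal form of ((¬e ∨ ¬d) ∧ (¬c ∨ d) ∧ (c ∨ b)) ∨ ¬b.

((¬e ∨ ¬d) ∧ (¬c ∨ d) ∧ (c ∨ b)) ∨ ¬b
= (¬e ∧ ¬c ∧ c) ∨ (¬e ∧ ¬c ∧ b) ∨ (¬e ∧ d ∧ c) ∨ (¬e ∧ d ∧ b) ∨ (¬d ∧ ¬c ∧ c) ∨ (¬d ∧ ¬c ∧ b) ∨ (¬d ∧ d ∧ c) ∨ (¬d ∧ d ∧ b) ∨ ¬b   [distribute ∧ over ∨]
= (¬e ∧ ¬c ∧ b) ∨ (¬e ∧ d ∧ c) ∨ (¬e ∧ d ∧ b) ∨ (¬d ∧ ¬c ∧ b) ∨ ¬b   [simplify]

(¬e ∧ ¬c ∧ b) ∨ (¬e ∧ d ∧ c) ∨ (¬e ∧ d ∧ b) ∨ (¬d ∧ ¬c ∧ b) ∨ ¬b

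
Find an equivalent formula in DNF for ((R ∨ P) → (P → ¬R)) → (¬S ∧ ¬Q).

((R ∨ P) → (P → ¬R)) → (¬S ∧ ¬Q)
≡ ¬((R ∨ P) → (P → ¬R)) ∨ (¬S ∧ ¬Q)   — eliminate →
≡ ¬(¬(R ∨ P) ∨ (P → ¬R)) ∨ (¬S ∧ ¬Q)   — eliminate →
≡ ¬(¬(R ∨ P) ∨ ¬P ∨ ¬R) ∨ (¬S ∧ ¬Q)   — eliminate →
≡ (¬¬(R ∨ P) ∧ ¬¬P ∧ ¬¬R) ∨ (¬S ∧ ¬Q)   — De Morgan
≡ ((R ∨ P) ∧ ¬¬P ∧ ¬¬R) ∨ (¬S ∧ ¬Q)   — double negation
≡ ((R ∨ P) ∧ P ∧ ¬¬R) ∨ (¬S ∧ ¬Q)   — double negation
≡ ((R ∨ P) ∧ P ∧ R) ∨ (¬S ∧ ¬Q)   — double negation
≡ (R ∧ P ∧ R) ∨ (P ∧ P ∧ R) ∨ (¬S ∧ ¬Q)   — distribute ∧ over ∨
≡ (R ∧ P) ∨ (¬S ∧ ¬Q)   — simplify

(R ∧ P) ∨ (¬S ∧ ¬Q)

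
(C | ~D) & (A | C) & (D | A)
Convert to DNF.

(C | ~D) & (A | C) & (D | A)
⇔ (C & A & D) | (C & A & A) | (C & C & D) | (C & C & A) | (~D & A & D) | (~D & A & A) | (~D & C & D) | (~D & C & A)   — distribute & over |
⇔ (C & A) | (C & D) | (~D & A)   — simplify

(C & A) | (C & D) | (~D & A)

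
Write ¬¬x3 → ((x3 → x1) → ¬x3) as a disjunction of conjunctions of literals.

¬¬x3 → ((x3 → x1) → ¬x3)
⇔ ¬¬¬x3 ∨ ((x3 → x1) → ¬x3)   — eliminate →
⇔ ¬¬¬x3 ∨ ¬(x3 → x1) ∨ ¬x3   — eliminate →
⇔ ¬¬¬x3 ∨ ¬(¬x3 ∨ x1) ∨ ¬x3   — eliminate →
⇔ ¬x3 ∨ ¬(¬x3 ∨ x1) ∨ ¬x3   — double negation
⇔ ¬x3 ∨ ¬¬x3 ∧ ¬x1 ∨ ¬x3   — De Morgan
⇔ ¬x3 ∨ x3 ∧ ¬x1 ∨ ¬x3   — double negation
⇔ ¬x3 ∨ x3 ∧ ¬x1   — simplify

¬x3 ∨ x3 ∧ ¬x1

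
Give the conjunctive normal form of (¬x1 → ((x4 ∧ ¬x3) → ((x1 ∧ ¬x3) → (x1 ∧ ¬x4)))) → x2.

(¬x1 → ((x4 ∧ ¬x3) → ((x1 ∧ ¬x3) → (x1 ∧ ¬x4)))) → x2
≡ ¬(¬x1 → ((x4 ∧ ¬x3) → ((x1 ∧ ¬x3) → (x1 ∧ ¬x4)))) ∨ x2   [eliminate →]
≡ ¬(¬¬x1 ∨ ((x4 ∧ ¬x3) → ((x1 ∧ ¬x3) → (x1 ∧ ¬x4)))) ∨ x2   [eliminate →]
≡ ¬(¬¬x1 ∨ ¬(x4 ∧ ¬x3) ∨ ((x1 ∧ ¬x3) → (x1 ∧ ¬x4))) ∨ x2   [eliminate →]
≡ ¬(¬¬x1 ∨ ¬(x4 ∧ ¬x3) ∨ ¬(x1 ∧ ¬x3) ∨ (x1 ∧ ¬x4)) ∨ x2   [eliminate →]
≡ (¬¬¬x1 ∧ ¬¬(x4 ∧ ¬x3) ∧ ¬¬(x1 ∧ ¬x3) ∧ ¬(x1 ∧ ¬x4)) ∨ x2   [De Morgan]
≡ (¬x1 ∧ ¬¬(x4 ∧ ¬x3) ∧ ¬¬(x1 ∧ ¬x3) ∧ ¬(x1 ∧ ¬x4)) ∨ x2   [double negation]
≡ (¬x1 ∧ x4 ∧ ¬x3 ∧ ¬¬(x1 ∧ ¬x3) ∧ ¬(x1 ∧ ¬x4)) ∨ x2   [double negation]
≡ (¬x1 ∧ x4 ∧ ¬x3 ∧ x1 ∧ ¬x3 ∧ ¬(x1 ∧ ¬x4)) ∨ x2   [double negation]
≡ (¬x1 ∧ x4 ∧ ¬x3 ∧ x1 ∧ ¬x3 ∧ (¬x1 ∨ ¬¬x4)) ∨ x2   [De Morgan]
≡ (¬x1 ∧ x4 ∧ ¬x3 ∧ x1 ∧ ¬x3 ∧ (¬x1 ∨ x4)) ∨ x2   [double negation]
≡ (¬x1 ∨ x2) ∧ (x4 ∨ x2) ∧ (¬x3 ∨ x2) ∧ (x1 ∨ x2) ∧ (¬x3 ∨ x2) ∧ (¬x1 ∨ x4 ∨ x2)   [distribute ∨ over ∧]
≡ (¬x1 ∨ x2) ∧ (x4 ∨ x2) ∧ (¬x3 ∨ x2) ∧ (x1 ∨ x2)   [simplify]

(¬x1 ∨ x2) ∧ (x4 ∨ x2) ∧ (¬x3 ∨ x2) ∧ (x1 ∨ x2)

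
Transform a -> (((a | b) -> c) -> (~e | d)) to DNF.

a -> (((a | b) -> c) -> (~e | d))
≡ ~a | (((a | b) -> c) -> (~e | d))   (eliminate ->)
≡ ~a | ~((a | b) -> c) | ~e | d   (eliminate ->)
≡ ~a | ~(~(a | b) | c) | ~e | d   (eliminate ->)
≡ ~a | (~~(a | b) & ~c) | ~e | d   (De Morgan)
≡ ~a | ((a | b) & ~c) | ~e | d   (double negation)
≡ ~a | (a & ~c) | (b & ~c) | ~e | d   (distribute & over |)

~a | (a & ~c) | (b & ~c) | ~e | d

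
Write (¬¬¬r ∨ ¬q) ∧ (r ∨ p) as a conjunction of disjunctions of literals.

(¬r ∨ ¬q) ∧ (r ∨ p)

(¬¬¬r ∨ ¬q) ∧ (r ∨ p)
≡ (¬r ∨ ¬q) ∧ (r ∨ p)   (double negation)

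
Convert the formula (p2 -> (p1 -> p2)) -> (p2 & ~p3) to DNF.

p2 & ~p3

(p2 -> (p1 -> p2)) -> (p2 & ~p3)
≡ ~(p2 -> (p1 -> p2)) | (p2 & ~p3)   [eliminate ->]
≡ ~(~p2 | (p1 -> p2)) | (p2 & ~p3)   [eliminate ->]
≡ ~(~p2 | ~p1 | p2) | (p2 & ~p3)   [eliminate ->]
≡ (~~p2 & ~~p1 & ~p2) | (p2 & ~p3)   [De Morgan]
≡ (p2 & ~~p1 & ~p2) | (p2 & ~p3)   [double negation]
≡ (p2 & p1 & ~p2) | (p2 & ~p3)   [double negation]
≡ p2 & ~p3   [simplify]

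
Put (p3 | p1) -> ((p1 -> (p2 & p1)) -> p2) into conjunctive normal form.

~p3 | p1 | p2

(p3 | p1) -> ((p1 -> (p2 & p1)) -> p2)
≡ ~(p3 | p1) | ((p1 -> (p2 & p1)) -> p2)   [eliminate ->]
≡ ~(p3 | p1) | ~(p1 -> (p2 & p1)) | p2   [eliminate ->]
≡ ~(p3 | p1) | ~(~p1 | (p2 & p1)) | p2   [eliminate ->]
≡ (~p3 & ~p1) | ~(~p1 | (p2 & p1)) | p2   [De Morgan]
≡ (~p3 & ~p1) | (~~p1 & ~(p2 & p1)) | p2   [De Morgan]
≡ (~p3 & ~p1) | (p1 & ~(p2 & p1)) | p2   [double negation]
≡ (~p3 & ~p1) | (p1 & (~p2 | ~p1)) | p2   [De Morgan]
≡ (~p3 | p1 | p2) & (~p3 | ~p2 | ~p1 | p2) & (~p1 | p1 | p2) & (~p1 | ~p2 | ~p1 | p2)   [distribute | over &]
≡ ~p3 | p1 | p2   [simplify]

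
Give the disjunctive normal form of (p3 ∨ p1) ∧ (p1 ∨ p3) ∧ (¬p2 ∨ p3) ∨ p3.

(p3 ∨ p1) ∧ (p1 ∨ p3) ∧ (¬p2 ∨ p3) ∨ p3
≡ p3 ∧ p1 ∧ ¬p2 ∨ p3 ∧ p1 ∧ p3 ∨ p3 ∧ p3 ∧ ¬p2 ∨ p3 ∧ p3 ∧ p3 ∨ p1 ∧ p1 ∧ ¬p2 ∨ p1 ∧ p1 ∧ p3 ∨ p1 ∧ p3 ∧ ¬p2 ∨ p1 ∧ p3 ∧ p3 ∨ p3
≡ p3 ∨ p1 ∧ ¬p2

p3 ∨ p1 ∧ ¬p2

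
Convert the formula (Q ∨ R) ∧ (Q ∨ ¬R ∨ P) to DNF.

(Q ∨ R) ∧ (Q ∨ ¬R ∨ P)
≡ Q ∧ Q ∨ Q ∧ ¬R ∨ Q ∧ P ∨ R ∧ Q ∨ R ∧ ¬R ∨ R ∧ P   — distribute ∧ over ∨
≡ Q ∨ R ∧ P   — simplify

Q ∨ R ∧ P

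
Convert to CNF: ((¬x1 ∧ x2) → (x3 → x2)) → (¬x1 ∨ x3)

¬x1 ∨ x3

((¬x1 ∧ x2) → (x3 → x2)) → (¬x1 ∨ x3)
≡ ¬((¬x1 ∧ x2) → (x3 → x2)) ∨ ¬x1 ∨ x3   [eliminate →]
≡ ¬(¬(¬x1 ∧ x2) ∨ (x3 → x2)) ∨ ¬x1 ∨ x3   [eliminate →]
≡ ¬(¬(¬x1 ∧ x2) ∨ ¬x3 ∨ x2) ∨ ¬x1 ∨ x3   [eliminate →]
≡ (¬¬(¬x1 ∧ x2) ∧ ¬¬x3 ∧ ¬x2) ∨ ¬x1 ∨ x3   [De Morgan]
≡ (¬x1 ∧ x2 ∧ ¬¬x3 ∧ ¬x2) ∨ ¬x1 ∨ x3   [double negation]
≡ (¬x1 ∧ x2 ∧ x3 ∧ ¬x2) ∨ ¬x1 ∨ x3   [double negation]
≡ (¬x1 ∨ ¬x1 ∨ x3) ∧ (x2 ∨ ¬x1 ∨ x3) ∧ (x3 ∨ ¬x1 ∨ x3) ∧ (¬x2 ∨ ¬x1 ∨ x3)   [distribute ∨ over ∧]
≡ ¬x1 ∨ x3   [simplify]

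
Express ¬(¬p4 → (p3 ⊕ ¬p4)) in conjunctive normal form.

¬(¬p4 → (p3 ⊕ ¬p4))
≡ ¬(¬¬p4 ∨ (p3 ⊕ ¬p4))   [eliminate →]
≡ ¬(¬¬p4 ∨ ((p3 ∨ ¬p4) ∧ ¬(p3 ∧ ¬p4)))   [expand ⊕]
≡ ¬¬¬p4 ∧ ¬((p3 ∨ ¬p4) ∧ ¬(p3 ∧ ¬p4))   [De Morgan]
≡ ¬p4 ∧ ¬((p3 ∨ ¬p4) ∧ ¬(p3 ∧ ¬p4))   [double negation]
≡ ¬p4 ∧ (¬(p3 ∨ ¬p4) ∨ ¬¬(p3 ∧ ¬p4))   [De Morgan]
≡ ¬p4 ∧ ((¬p3 ∧ ¬¬p4) ∨ ¬¬(p3 ∧ ¬p4))   [De Morgan]
≡ ¬p4 ∧ ((¬p3 ∧ p4) ∨ ¬¬(p3 ∧ ¬p4))   [double negation]
≡ ¬p4 ∧ ((¬p3 ∧ p4) ∨ (p3 ∧ ¬p4))   [double negation]
≡ ¬p4 ∧ (¬p3 ∨ p3) ∧ (¬p3 ∨ ¬p4) ∧ (p4 ∨ p3) ∧ (p4 ∨ ¬p4)   [distribute ∨ over ∧]
≡ ¬p4 ∧ (p4 ∨ p3)   [simplify]

¬p4 ∧ (p4 ∨ p3)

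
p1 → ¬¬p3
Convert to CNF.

p1 → ¬¬p3
≡ ¬p1 ∨ ¬¬p3   [eliminate →]
≡ ¬p1 ∨ p3   [double negation]

¬p1 ∨ p3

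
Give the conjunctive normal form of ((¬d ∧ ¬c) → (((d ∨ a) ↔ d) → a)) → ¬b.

(¬d ∨ ¬b) ∧ (¬c ∨ ¬b) ∧ (¬a ∨ ¬b)

((¬d ∧ ¬c) → (((d ∨ a) ↔ d) → a)) → ¬b
⇔ ¬((¬d ∧ ¬c) → (((d ∨ a) ↔ d) → a)) ∨ ¬b   (eliminate →)
⇔ ¬(¬(¬d ∧ ¬c) ∨ (((d ∨ a) ↔ d) → a)) ∨ ¬b   (eliminate →)
⇔ ¬(¬(¬d ∧ ¬c) ∨ ¬((d ∨ a) ↔ d) ∨ a) ∨ ¬b   (eliminate →)
⇔ ¬(¬(¬d ∧ ¬c) ∨ ¬(((d ∨ a) → d) ∧ (d → (d ∨ a))) ∨ a) ∨ ¬b   (eliminate ↔)
⇔ ¬(¬(¬d ∧ ¬c) ∨ ¬((¬(d ∨ a) ∨ d) ∧ (d → (d ∨ a))) ∨ a) ∨ ¬b   (eliminate →)
⇔ ¬(¬(¬d ∧ ¬c) ∨ ¬((¬(d ∨ a) ∨ d) ∧ (¬d ∨ d ∨ a)) ∨ a) ∨ ¬b   (eliminate →)
⇔ (¬¬(¬d ∧ ¬c) ∧ ¬¬((¬(d ∨ a) ∨ d) ∧ (¬d ∨ d ∨ a)) ∧ ¬a) ∨ ¬b   (De Morgan)
⇔ (¬d ∧ ¬c ∧ ¬¬((¬(d ∨ a) ∨ d) ∧ (¬d ∨ d ∨ a)) ∧ ¬a) ∨ ¬b   (double negation)
⇔ (¬d ∧ ¬c ∧ (¬(d ∨ a) ∨ d) ∧ (¬d ∨ d ∨ a) ∧ ¬a) ∨ ¬b   (double negation)
⇔ (¬d ∧ ¬c ∧ ((¬d ∧ ¬a) ∨ d) ∧ (¬d ∨ d ∨ a) ∧ ¬a) ∨ ¬b   (De Morgan)
⇔ (¬d ∨ ¬b) ∧ (¬c ∨ ¬b) ∧ (¬d ∨ d ∨ ¬b) ∧ (¬a ∨ d ∨ ¬b) ∧ (¬d ∨ d ∨ a ∨ ¬b) ∧ (¬a ∨ ¬b)   (distribute ∨ over ∧)
⇔ (¬d ∨ ¬b) ∧ (¬c ∨ ¬b) ∧ (¬a ∨ ¬b)   (simplify)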